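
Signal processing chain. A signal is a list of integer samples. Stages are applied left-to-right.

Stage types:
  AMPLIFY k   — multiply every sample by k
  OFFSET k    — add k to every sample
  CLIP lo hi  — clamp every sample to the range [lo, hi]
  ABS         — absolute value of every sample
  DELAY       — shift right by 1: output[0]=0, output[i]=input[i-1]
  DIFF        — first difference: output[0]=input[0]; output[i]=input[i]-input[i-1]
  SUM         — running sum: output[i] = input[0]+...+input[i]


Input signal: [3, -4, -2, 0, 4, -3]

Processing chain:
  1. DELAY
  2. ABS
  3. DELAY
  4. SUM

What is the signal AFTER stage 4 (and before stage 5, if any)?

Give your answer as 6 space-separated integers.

Input: [3, -4, -2, 0, 4, -3]
Stage 1 (DELAY): [0, 3, -4, -2, 0, 4] = [0, 3, -4, -2, 0, 4] -> [0, 3, -4, -2, 0, 4]
Stage 2 (ABS): |0|=0, |3|=3, |-4|=4, |-2|=2, |0|=0, |4|=4 -> [0, 3, 4, 2, 0, 4]
Stage 3 (DELAY): [0, 0, 3, 4, 2, 0] = [0, 0, 3, 4, 2, 0] -> [0, 0, 3, 4, 2, 0]
Stage 4 (SUM): sum[0..0]=0, sum[0..1]=0, sum[0..2]=3, sum[0..3]=7, sum[0..4]=9, sum[0..5]=9 -> [0, 0, 3, 7, 9, 9]

Answer: 0 0 3 7 9 9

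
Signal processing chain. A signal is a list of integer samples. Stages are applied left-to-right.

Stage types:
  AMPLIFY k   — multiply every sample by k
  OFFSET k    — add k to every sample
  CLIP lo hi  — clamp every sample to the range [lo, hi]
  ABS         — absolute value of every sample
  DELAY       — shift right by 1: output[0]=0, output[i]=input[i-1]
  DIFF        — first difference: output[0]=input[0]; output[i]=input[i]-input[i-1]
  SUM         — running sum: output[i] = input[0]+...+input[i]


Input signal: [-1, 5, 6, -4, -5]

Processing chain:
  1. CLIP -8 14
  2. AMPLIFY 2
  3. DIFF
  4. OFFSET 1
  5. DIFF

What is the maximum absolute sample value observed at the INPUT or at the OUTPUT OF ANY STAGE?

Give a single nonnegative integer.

Answer: 22

Derivation:
Input: [-1, 5, 6, -4, -5] (max |s|=6)
Stage 1 (CLIP -8 14): clip(-1,-8,14)=-1, clip(5,-8,14)=5, clip(6,-8,14)=6, clip(-4,-8,14)=-4, clip(-5,-8,14)=-5 -> [-1, 5, 6, -4, -5] (max |s|=6)
Stage 2 (AMPLIFY 2): -1*2=-2, 5*2=10, 6*2=12, -4*2=-8, -5*2=-10 -> [-2, 10, 12, -8, -10] (max |s|=12)
Stage 3 (DIFF): s[0]=-2, 10--2=12, 12-10=2, -8-12=-20, -10--8=-2 -> [-2, 12, 2, -20, -2] (max |s|=20)
Stage 4 (OFFSET 1): -2+1=-1, 12+1=13, 2+1=3, -20+1=-19, -2+1=-1 -> [-1, 13, 3, -19, -1] (max |s|=19)
Stage 5 (DIFF): s[0]=-1, 13--1=14, 3-13=-10, -19-3=-22, -1--19=18 -> [-1, 14, -10, -22, 18] (max |s|=22)
Overall max amplitude: 22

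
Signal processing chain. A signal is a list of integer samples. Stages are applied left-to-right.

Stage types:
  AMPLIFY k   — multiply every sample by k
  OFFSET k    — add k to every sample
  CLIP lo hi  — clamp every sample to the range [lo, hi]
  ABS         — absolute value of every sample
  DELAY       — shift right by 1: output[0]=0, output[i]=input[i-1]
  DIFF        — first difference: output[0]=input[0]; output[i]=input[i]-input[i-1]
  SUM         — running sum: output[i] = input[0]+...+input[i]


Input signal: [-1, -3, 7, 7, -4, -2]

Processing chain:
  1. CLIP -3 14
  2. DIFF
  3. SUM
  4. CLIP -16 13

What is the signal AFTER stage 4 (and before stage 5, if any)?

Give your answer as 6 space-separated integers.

Answer: -1 -3 7 7 -3 -2

Derivation:
Input: [-1, -3, 7, 7, -4, -2]
Stage 1 (CLIP -3 14): clip(-1,-3,14)=-1, clip(-3,-3,14)=-3, clip(7,-3,14)=7, clip(7,-3,14)=7, clip(-4,-3,14)=-3, clip(-2,-3,14)=-2 -> [-1, -3, 7, 7, -3, -2]
Stage 2 (DIFF): s[0]=-1, -3--1=-2, 7--3=10, 7-7=0, -3-7=-10, -2--3=1 -> [-1, -2, 10, 0, -10, 1]
Stage 3 (SUM): sum[0..0]=-1, sum[0..1]=-3, sum[0..2]=7, sum[0..3]=7, sum[0..4]=-3, sum[0..5]=-2 -> [-1, -3, 7, 7, -3, -2]
Stage 4 (CLIP -16 13): clip(-1,-16,13)=-1, clip(-3,-16,13)=-3, clip(7,-16,13)=7, clip(7,-16,13)=7, clip(-3,-16,13)=-3, clip(-2,-16,13)=-2 -> [-1, -3, 7, 7, -3, -2]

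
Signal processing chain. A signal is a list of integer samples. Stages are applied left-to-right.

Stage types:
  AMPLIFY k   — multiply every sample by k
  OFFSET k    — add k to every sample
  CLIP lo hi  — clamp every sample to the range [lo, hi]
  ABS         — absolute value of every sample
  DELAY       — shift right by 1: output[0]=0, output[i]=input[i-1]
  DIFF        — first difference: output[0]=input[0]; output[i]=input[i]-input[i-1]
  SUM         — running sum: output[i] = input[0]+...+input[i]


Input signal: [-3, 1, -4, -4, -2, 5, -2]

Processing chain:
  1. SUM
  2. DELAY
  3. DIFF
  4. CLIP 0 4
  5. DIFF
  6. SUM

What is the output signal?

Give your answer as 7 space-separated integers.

Input: [-3, 1, -4, -4, -2, 5, -2]
Stage 1 (SUM): sum[0..0]=-3, sum[0..1]=-2, sum[0..2]=-6, sum[0..3]=-10, sum[0..4]=-12, sum[0..5]=-7, sum[0..6]=-9 -> [-3, -2, -6, -10, -12, -7, -9]
Stage 2 (DELAY): [0, -3, -2, -6, -10, -12, -7] = [0, -3, -2, -6, -10, -12, -7] -> [0, -3, -2, -6, -10, -12, -7]
Stage 3 (DIFF): s[0]=0, -3-0=-3, -2--3=1, -6--2=-4, -10--6=-4, -12--10=-2, -7--12=5 -> [0, -3, 1, -4, -4, -2, 5]
Stage 4 (CLIP 0 4): clip(0,0,4)=0, clip(-3,0,4)=0, clip(1,0,4)=1, clip(-4,0,4)=0, clip(-4,0,4)=0, clip(-2,0,4)=0, clip(5,0,4)=4 -> [0, 0, 1, 0, 0, 0, 4]
Stage 5 (DIFF): s[0]=0, 0-0=0, 1-0=1, 0-1=-1, 0-0=0, 0-0=0, 4-0=4 -> [0, 0, 1, -1, 0, 0, 4]
Stage 6 (SUM): sum[0..0]=0, sum[0..1]=0, sum[0..2]=1, sum[0..3]=0, sum[0..4]=0, sum[0..5]=0, sum[0..6]=4 -> [0, 0, 1, 0, 0, 0, 4]

Answer: 0 0 1 0 0 0 4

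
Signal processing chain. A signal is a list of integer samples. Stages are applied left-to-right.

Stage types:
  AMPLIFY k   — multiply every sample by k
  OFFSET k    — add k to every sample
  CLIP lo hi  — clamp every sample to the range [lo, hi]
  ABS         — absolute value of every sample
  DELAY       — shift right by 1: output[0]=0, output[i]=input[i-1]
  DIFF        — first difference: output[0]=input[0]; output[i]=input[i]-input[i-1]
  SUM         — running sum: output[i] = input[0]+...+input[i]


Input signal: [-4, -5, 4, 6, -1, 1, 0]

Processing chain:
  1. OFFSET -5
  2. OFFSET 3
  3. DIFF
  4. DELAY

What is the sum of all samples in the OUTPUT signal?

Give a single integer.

Answer: -1

Derivation:
Input: [-4, -5, 4, 6, -1, 1, 0]
Stage 1 (OFFSET -5): -4+-5=-9, -5+-5=-10, 4+-5=-1, 6+-5=1, -1+-5=-6, 1+-5=-4, 0+-5=-5 -> [-9, -10, -1, 1, -6, -4, -5]
Stage 2 (OFFSET 3): -9+3=-6, -10+3=-7, -1+3=2, 1+3=4, -6+3=-3, -4+3=-1, -5+3=-2 -> [-6, -7, 2, 4, -3, -1, -2]
Stage 3 (DIFF): s[0]=-6, -7--6=-1, 2--7=9, 4-2=2, -3-4=-7, -1--3=2, -2--1=-1 -> [-6, -1, 9, 2, -7, 2, -1]
Stage 4 (DELAY): [0, -6, -1, 9, 2, -7, 2] = [0, -6, -1, 9, 2, -7, 2] -> [0, -6, -1, 9, 2, -7, 2]
Output sum: -1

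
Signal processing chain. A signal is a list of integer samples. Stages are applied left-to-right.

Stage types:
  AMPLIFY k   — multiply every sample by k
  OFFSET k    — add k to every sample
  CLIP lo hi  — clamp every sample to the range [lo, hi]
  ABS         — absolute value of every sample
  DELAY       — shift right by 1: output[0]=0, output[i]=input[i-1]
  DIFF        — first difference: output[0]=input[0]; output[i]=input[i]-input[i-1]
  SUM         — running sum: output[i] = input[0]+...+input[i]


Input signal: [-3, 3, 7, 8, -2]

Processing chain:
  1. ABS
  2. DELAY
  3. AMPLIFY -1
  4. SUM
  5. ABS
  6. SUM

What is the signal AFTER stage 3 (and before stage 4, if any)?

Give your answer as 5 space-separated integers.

Answer: 0 -3 -3 -7 -8

Derivation:
Input: [-3, 3, 7, 8, -2]
Stage 1 (ABS): |-3|=3, |3|=3, |7|=7, |8|=8, |-2|=2 -> [3, 3, 7, 8, 2]
Stage 2 (DELAY): [0, 3, 3, 7, 8] = [0, 3, 3, 7, 8] -> [0, 3, 3, 7, 8]
Stage 3 (AMPLIFY -1): 0*-1=0, 3*-1=-3, 3*-1=-3, 7*-1=-7, 8*-1=-8 -> [0, -3, -3, -7, -8]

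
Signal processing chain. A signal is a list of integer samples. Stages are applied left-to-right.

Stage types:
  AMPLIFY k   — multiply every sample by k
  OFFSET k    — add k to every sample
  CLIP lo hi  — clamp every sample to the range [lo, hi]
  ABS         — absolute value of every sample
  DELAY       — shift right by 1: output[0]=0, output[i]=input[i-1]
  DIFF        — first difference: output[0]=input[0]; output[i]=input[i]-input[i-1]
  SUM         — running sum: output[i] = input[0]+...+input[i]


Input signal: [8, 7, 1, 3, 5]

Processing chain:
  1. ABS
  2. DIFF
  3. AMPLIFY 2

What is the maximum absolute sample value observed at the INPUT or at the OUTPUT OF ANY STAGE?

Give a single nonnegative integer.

Input: [8, 7, 1, 3, 5] (max |s|=8)
Stage 1 (ABS): |8|=8, |7|=7, |1|=1, |3|=3, |5|=5 -> [8, 7, 1, 3, 5] (max |s|=8)
Stage 2 (DIFF): s[0]=8, 7-8=-1, 1-7=-6, 3-1=2, 5-3=2 -> [8, -1, -6, 2, 2] (max |s|=8)
Stage 3 (AMPLIFY 2): 8*2=16, -1*2=-2, -6*2=-12, 2*2=4, 2*2=4 -> [16, -2, -12, 4, 4] (max |s|=16)
Overall max amplitude: 16

Answer: 16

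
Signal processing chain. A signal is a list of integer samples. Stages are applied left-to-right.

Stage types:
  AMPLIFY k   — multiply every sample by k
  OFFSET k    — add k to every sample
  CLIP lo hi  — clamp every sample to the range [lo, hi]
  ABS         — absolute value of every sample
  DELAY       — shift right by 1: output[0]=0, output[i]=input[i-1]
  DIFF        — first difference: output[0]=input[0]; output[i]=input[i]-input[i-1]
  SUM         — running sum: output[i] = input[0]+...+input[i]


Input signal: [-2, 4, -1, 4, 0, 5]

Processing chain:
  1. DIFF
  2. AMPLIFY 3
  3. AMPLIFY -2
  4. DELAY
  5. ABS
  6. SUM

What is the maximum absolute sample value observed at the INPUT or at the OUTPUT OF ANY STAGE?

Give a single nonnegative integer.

Answer: 132

Derivation:
Input: [-2, 4, -1, 4, 0, 5] (max |s|=5)
Stage 1 (DIFF): s[0]=-2, 4--2=6, -1-4=-5, 4--1=5, 0-4=-4, 5-0=5 -> [-2, 6, -5, 5, -4, 5] (max |s|=6)
Stage 2 (AMPLIFY 3): -2*3=-6, 6*3=18, -5*3=-15, 5*3=15, -4*3=-12, 5*3=15 -> [-6, 18, -15, 15, -12, 15] (max |s|=18)
Stage 3 (AMPLIFY -2): -6*-2=12, 18*-2=-36, -15*-2=30, 15*-2=-30, -12*-2=24, 15*-2=-30 -> [12, -36, 30, -30, 24, -30] (max |s|=36)
Stage 4 (DELAY): [0, 12, -36, 30, -30, 24] = [0, 12, -36, 30, -30, 24] -> [0, 12, -36, 30, -30, 24] (max |s|=36)
Stage 5 (ABS): |0|=0, |12|=12, |-36|=36, |30|=30, |-30|=30, |24|=24 -> [0, 12, 36, 30, 30, 24] (max |s|=36)
Stage 6 (SUM): sum[0..0]=0, sum[0..1]=12, sum[0..2]=48, sum[0..3]=78, sum[0..4]=108, sum[0..5]=132 -> [0, 12, 48, 78, 108, 132] (max |s|=132)
Overall max amplitude: 132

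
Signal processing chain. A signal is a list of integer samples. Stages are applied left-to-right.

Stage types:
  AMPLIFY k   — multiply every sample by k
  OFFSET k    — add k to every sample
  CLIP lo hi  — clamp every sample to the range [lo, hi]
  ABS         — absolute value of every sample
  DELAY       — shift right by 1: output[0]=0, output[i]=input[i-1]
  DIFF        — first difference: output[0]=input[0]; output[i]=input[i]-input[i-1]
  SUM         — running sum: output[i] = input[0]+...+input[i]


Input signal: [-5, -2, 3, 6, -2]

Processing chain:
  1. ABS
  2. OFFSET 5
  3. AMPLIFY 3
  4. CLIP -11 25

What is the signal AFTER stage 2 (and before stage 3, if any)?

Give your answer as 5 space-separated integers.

Input: [-5, -2, 3, 6, -2]
Stage 1 (ABS): |-5|=5, |-2|=2, |3|=3, |6|=6, |-2|=2 -> [5, 2, 3, 6, 2]
Stage 2 (OFFSET 5): 5+5=10, 2+5=7, 3+5=8, 6+5=11, 2+5=7 -> [10, 7, 8, 11, 7]

Answer: 10 7 8 11 7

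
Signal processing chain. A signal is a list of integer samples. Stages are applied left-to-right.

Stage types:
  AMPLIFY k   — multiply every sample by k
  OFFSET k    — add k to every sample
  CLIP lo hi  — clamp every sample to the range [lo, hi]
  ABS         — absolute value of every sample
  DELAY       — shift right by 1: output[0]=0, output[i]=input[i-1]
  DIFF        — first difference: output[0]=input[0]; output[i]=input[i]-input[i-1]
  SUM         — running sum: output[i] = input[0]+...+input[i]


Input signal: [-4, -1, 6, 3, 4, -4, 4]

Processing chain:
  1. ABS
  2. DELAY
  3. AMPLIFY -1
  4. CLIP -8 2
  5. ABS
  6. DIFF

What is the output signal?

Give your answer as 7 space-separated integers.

Input: [-4, -1, 6, 3, 4, -4, 4]
Stage 1 (ABS): |-4|=4, |-1|=1, |6|=6, |3|=3, |4|=4, |-4|=4, |4|=4 -> [4, 1, 6, 3, 4, 4, 4]
Stage 2 (DELAY): [0, 4, 1, 6, 3, 4, 4] = [0, 4, 1, 6, 3, 4, 4] -> [0, 4, 1, 6, 3, 4, 4]
Stage 3 (AMPLIFY -1): 0*-1=0, 4*-1=-4, 1*-1=-1, 6*-1=-6, 3*-1=-3, 4*-1=-4, 4*-1=-4 -> [0, -4, -1, -6, -3, -4, -4]
Stage 4 (CLIP -8 2): clip(0,-8,2)=0, clip(-4,-8,2)=-4, clip(-1,-8,2)=-1, clip(-6,-8,2)=-6, clip(-3,-8,2)=-3, clip(-4,-8,2)=-4, clip(-4,-8,2)=-4 -> [0, -4, -1, -6, -3, -4, -4]
Stage 5 (ABS): |0|=0, |-4|=4, |-1|=1, |-6|=6, |-3|=3, |-4|=4, |-4|=4 -> [0, 4, 1, 6, 3, 4, 4]
Stage 6 (DIFF): s[0]=0, 4-0=4, 1-4=-3, 6-1=5, 3-6=-3, 4-3=1, 4-4=0 -> [0, 4, -3, 5, -3, 1, 0]

Answer: 0 4 -3 5 -3 1 0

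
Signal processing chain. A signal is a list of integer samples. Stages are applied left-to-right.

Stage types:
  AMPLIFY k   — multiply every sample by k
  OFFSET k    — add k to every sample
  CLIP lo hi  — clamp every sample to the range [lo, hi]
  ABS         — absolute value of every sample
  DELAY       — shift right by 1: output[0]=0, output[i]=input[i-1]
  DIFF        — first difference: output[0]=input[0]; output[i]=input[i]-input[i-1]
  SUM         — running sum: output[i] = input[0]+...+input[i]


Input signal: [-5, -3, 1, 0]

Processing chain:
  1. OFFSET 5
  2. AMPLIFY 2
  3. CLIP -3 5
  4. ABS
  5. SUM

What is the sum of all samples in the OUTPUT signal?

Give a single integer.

Answer: 27

Derivation:
Input: [-5, -3, 1, 0]
Stage 1 (OFFSET 5): -5+5=0, -3+5=2, 1+5=6, 0+5=5 -> [0, 2, 6, 5]
Stage 2 (AMPLIFY 2): 0*2=0, 2*2=4, 6*2=12, 5*2=10 -> [0, 4, 12, 10]
Stage 3 (CLIP -3 5): clip(0,-3,5)=0, clip(4,-3,5)=4, clip(12,-3,5)=5, clip(10,-3,5)=5 -> [0, 4, 5, 5]
Stage 4 (ABS): |0|=0, |4|=4, |5|=5, |5|=5 -> [0, 4, 5, 5]
Stage 5 (SUM): sum[0..0]=0, sum[0..1]=4, sum[0..2]=9, sum[0..3]=14 -> [0, 4, 9, 14]
Output sum: 27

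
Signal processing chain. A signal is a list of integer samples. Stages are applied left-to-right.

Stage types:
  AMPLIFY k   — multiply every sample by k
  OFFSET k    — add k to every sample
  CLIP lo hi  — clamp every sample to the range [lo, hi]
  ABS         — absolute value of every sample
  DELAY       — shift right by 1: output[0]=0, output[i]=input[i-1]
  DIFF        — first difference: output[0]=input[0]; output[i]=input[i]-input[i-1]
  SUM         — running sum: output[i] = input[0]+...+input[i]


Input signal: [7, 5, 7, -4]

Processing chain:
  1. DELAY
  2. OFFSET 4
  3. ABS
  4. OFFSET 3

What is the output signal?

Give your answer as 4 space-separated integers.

Answer: 7 14 12 14

Derivation:
Input: [7, 5, 7, -4]
Stage 1 (DELAY): [0, 7, 5, 7] = [0, 7, 5, 7] -> [0, 7, 5, 7]
Stage 2 (OFFSET 4): 0+4=4, 7+4=11, 5+4=9, 7+4=11 -> [4, 11, 9, 11]
Stage 3 (ABS): |4|=4, |11|=11, |9|=9, |11|=11 -> [4, 11, 9, 11]
Stage 4 (OFFSET 3): 4+3=7, 11+3=14, 9+3=12, 11+3=14 -> [7, 14, 12, 14]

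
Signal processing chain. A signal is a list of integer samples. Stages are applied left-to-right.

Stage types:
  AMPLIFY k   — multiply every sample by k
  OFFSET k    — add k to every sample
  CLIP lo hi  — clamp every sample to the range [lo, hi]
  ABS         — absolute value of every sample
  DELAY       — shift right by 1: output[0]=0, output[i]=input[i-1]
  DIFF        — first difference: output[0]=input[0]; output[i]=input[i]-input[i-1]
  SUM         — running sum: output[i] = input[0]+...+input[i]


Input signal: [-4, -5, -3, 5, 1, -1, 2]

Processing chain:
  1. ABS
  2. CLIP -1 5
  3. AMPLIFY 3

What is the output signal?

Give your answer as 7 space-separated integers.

Input: [-4, -5, -3, 5, 1, -1, 2]
Stage 1 (ABS): |-4|=4, |-5|=5, |-3|=3, |5|=5, |1|=1, |-1|=1, |2|=2 -> [4, 5, 3, 5, 1, 1, 2]
Stage 2 (CLIP -1 5): clip(4,-1,5)=4, clip(5,-1,5)=5, clip(3,-1,5)=3, clip(5,-1,5)=5, clip(1,-1,5)=1, clip(1,-1,5)=1, clip(2,-1,5)=2 -> [4, 5, 3, 5, 1, 1, 2]
Stage 3 (AMPLIFY 3): 4*3=12, 5*3=15, 3*3=9, 5*3=15, 1*3=3, 1*3=3, 2*3=6 -> [12, 15, 9, 15, 3, 3, 6]

Answer: 12 15 9 15 3 3 6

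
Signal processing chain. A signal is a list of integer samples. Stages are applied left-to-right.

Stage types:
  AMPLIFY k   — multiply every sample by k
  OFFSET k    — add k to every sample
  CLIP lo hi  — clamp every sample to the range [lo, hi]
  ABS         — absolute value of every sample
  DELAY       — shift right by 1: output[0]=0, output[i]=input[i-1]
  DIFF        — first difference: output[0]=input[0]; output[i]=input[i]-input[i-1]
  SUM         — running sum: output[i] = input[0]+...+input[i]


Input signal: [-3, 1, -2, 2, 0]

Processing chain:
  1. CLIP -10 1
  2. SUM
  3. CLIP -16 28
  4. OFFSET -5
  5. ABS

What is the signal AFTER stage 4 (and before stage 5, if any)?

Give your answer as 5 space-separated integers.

Input: [-3, 1, -2, 2, 0]
Stage 1 (CLIP -10 1): clip(-3,-10,1)=-3, clip(1,-10,1)=1, clip(-2,-10,1)=-2, clip(2,-10,1)=1, clip(0,-10,1)=0 -> [-3, 1, -2, 1, 0]
Stage 2 (SUM): sum[0..0]=-3, sum[0..1]=-2, sum[0..2]=-4, sum[0..3]=-3, sum[0..4]=-3 -> [-3, -2, -4, -3, -3]
Stage 3 (CLIP -16 28): clip(-3,-16,28)=-3, clip(-2,-16,28)=-2, clip(-4,-16,28)=-4, clip(-3,-16,28)=-3, clip(-3,-16,28)=-3 -> [-3, -2, -4, -3, -3]
Stage 4 (OFFSET -5): -3+-5=-8, -2+-5=-7, -4+-5=-9, -3+-5=-8, -3+-5=-8 -> [-8, -7, -9, -8, -8]

Answer: -8 -7 -9 -8 -8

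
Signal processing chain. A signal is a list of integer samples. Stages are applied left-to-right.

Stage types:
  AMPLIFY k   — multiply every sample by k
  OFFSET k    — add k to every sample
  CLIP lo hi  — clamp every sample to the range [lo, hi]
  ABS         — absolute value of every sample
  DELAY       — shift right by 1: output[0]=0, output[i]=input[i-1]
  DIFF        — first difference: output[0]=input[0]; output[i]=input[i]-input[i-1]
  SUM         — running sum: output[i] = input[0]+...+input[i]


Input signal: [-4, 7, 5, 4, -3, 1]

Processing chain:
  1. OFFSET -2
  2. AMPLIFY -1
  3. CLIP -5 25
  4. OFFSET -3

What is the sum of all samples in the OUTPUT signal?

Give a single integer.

Answer: -16

Derivation:
Input: [-4, 7, 5, 4, -3, 1]
Stage 1 (OFFSET -2): -4+-2=-6, 7+-2=5, 5+-2=3, 4+-2=2, -3+-2=-5, 1+-2=-1 -> [-6, 5, 3, 2, -5, -1]
Stage 2 (AMPLIFY -1): -6*-1=6, 5*-1=-5, 3*-1=-3, 2*-1=-2, -5*-1=5, -1*-1=1 -> [6, -5, -3, -2, 5, 1]
Stage 3 (CLIP -5 25): clip(6,-5,25)=6, clip(-5,-5,25)=-5, clip(-3,-5,25)=-3, clip(-2,-5,25)=-2, clip(5,-5,25)=5, clip(1,-5,25)=1 -> [6, -5, -3, -2, 5, 1]
Stage 4 (OFFSET -3): 6+-3=3, -5+-3=-8, -3+-3=-6, -2+-3=-5, 5+-3=2, 1+-3=-2 -> [3, -8, -6, -5, 2, -2]
Output sum: -16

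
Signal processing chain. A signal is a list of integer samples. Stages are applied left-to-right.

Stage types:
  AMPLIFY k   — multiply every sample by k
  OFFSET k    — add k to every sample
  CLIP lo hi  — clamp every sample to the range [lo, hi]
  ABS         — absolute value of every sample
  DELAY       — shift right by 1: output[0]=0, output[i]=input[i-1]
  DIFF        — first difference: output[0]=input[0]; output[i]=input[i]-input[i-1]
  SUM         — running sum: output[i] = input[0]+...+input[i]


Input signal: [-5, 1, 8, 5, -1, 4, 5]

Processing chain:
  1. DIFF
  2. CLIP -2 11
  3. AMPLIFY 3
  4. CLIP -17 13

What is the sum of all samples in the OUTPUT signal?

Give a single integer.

Answer: 24

Derivation:
Input: [-5, 1, 8, 5, -1, 4, 5]
Stage 1 (DIFF): s[0]=-5, 1--5=6, 8-1=7, 5-8=-3, -1-5=-6, 4--1=5, 5-4=1 -> [-5, 6, 7, -3, -6, 5, 1]
Stage 2 (CLIP -2 11): clip(-5,-2,11)=-2, clip(6,-2,11)=6, clip(7,-2,11)=7, clip(-3,-2,11)=-2, clip(-6,-2,11)=-2, clip(5,-2,11)=5, clip(1,-2,11)=1 -> [-2, 6, 7, -2, -2, 5, 1]
Stage 3 (AMPLIFY 3): -2*3=-6, 6*3=18, 7*3=21, -2*3=-6, -2*3=-6, 5*3=15, 1*3=3 -> [-6, 18, 21, -6, -6, 15, 3]
Stage 4 (CLIP -17 13): clip(-6,-17,13)=-6, clip(18,-17,13)=13, clip(21,-17,13)=13, clip(-6,-17,13)=-6, clip(-6,-17,13)=-6, clip(15,-17,13)=13, clip(3,-17,13)=3 -> [-6, 13, 13, -6, -6, 13, 3]
Output sum: 24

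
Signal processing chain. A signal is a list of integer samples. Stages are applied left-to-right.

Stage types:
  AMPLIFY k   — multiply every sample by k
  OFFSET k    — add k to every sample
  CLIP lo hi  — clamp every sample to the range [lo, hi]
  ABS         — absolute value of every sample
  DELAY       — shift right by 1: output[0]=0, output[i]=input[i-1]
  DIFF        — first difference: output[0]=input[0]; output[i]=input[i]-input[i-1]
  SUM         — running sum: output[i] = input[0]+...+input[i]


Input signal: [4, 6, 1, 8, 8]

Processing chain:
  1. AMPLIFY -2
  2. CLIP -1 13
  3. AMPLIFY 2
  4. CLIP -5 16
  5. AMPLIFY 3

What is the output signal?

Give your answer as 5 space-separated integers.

Input: [4, 6, 1, 8, 8]
Stage 1 (AMPLIFY -2): 4*-2=-8, 6*-2=-12, 1*-2=-2, 8*-2=-16, 8*-2=-16 -> [-8, -12, -2, -16, -16]
Stage 2 (CLIP -1 13): clip(-8,-1,13)=-1, clip(-12,-1,13)=-1, clip(-2,-1,13)=-1, clip(-16,-1,13)=-1, clip(-16,-1,13)=-1 -> [-1, -1, -1, -1, -1]
Stage 3 (AMPLIFY 2): -1*2=-2, -1*2=-2, -1*2=-2, -1*2=-2, -1*2=-2 -> [-2, -2, -2, -2, -2]
Stage 4 (CLIP -5 16): clip(-2,-5,16)=-2, clip(-2,-5,16)=-2, clip(-2,-5,16)=-2, clip(-2,-5,16)=-2, clip(-2,-5,16)=-2 -> [-2, -2, -2, -2, -2]
Stage 5 (AMPLIFY 3): -2*3=-6, -2*3=-6, -2*3=-6, -2*3=-6, -2*3=-6 -> [-6, -6, -6, -6, -6]

Answer: -6 -6 -6 -6 -6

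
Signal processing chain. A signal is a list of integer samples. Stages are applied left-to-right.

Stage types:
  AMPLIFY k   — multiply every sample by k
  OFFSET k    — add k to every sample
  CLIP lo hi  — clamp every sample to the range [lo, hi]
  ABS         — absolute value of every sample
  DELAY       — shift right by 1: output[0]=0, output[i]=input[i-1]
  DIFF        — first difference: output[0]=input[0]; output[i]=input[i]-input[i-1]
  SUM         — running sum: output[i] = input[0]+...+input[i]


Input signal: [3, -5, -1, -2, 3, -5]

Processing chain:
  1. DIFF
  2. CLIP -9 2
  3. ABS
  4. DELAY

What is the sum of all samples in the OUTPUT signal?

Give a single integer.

Input: [3, -5, -1, -2, 3, -5]
Stage 1 (DIFF): s[0]=3, -5-3=-8, -1--5=4, -2--1=-1, 3--2=5, -5-3=-8 -> [3, -8, 4, -1, 5, -8]
Stage 2 (CLIP -9 2): clip(3,-9,2)=2, clip(-8,-9,2)=-8, clip(4,-9,2)=2, clip(-1,-9,2)=-1, clip(5,-9,2)=2, clip(-8,-9,2)=-8 -> [2, -8, 2, -1, 2, -8]
Stage 3 (ABS): |2|=2, |-8|=8, |2|=2, |-1|=1, |2|=2, |-8|=8 -> [2, 8, 2, 1, 2, 8]
Stage 4 (DELAY): [0, 2, 8, 2, 1, 2] = [0, 2, 8, 2, 1, 2] -> [0, 2, 8, 2, 1, 2]
Output sum: 15

Answer: 15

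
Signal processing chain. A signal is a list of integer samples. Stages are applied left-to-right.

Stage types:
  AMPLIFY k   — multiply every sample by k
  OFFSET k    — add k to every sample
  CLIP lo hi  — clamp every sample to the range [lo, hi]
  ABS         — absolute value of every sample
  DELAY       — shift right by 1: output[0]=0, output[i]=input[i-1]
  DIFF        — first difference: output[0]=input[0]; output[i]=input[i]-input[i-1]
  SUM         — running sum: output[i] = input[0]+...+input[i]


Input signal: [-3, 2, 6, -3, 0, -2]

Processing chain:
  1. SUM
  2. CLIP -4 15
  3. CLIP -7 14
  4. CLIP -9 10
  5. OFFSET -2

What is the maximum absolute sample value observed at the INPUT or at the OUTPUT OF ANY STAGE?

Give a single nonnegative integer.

Answer: 6

Derivation:
Input: [-3, 2, 6, -3, 0, -2] (max |s|=6)
Stage 1 (SUM): sum[0..0]=-3, sum[0..1]=-1, sum[0..2]=5, sum[0..3]=2, sum[0..4]=2, sum[0..5]=0 -> [-3, -1, 5, 2, 2, 0] (max |s|=5)
Stage 2 (CLIP -4 15): clip(-3,-4,15)=-3, clip(-1,-4,15)=-1, clip(5,-4,15)=5, clip(2,-4,15)=2, clip(2,-4,15)=2, clip(0,-4,15)=0 -> [-3, -1, 5, 2, 2, 0] (max |s|=5)
Stage 3 (CLIP -7 14): clip(-3,-7,14)=-3, clip(-1,-7,14)=-1, clip(5,-7,14)=5, clip(2,-7,14)=2, clip(2,-7,14)=2, clip(0,-7,14)=0 -> [-3, -1, 5, 2, 2, 0] (max |s|=5)
Stage 4 (CLIP -9 10): clip(-3,-9,10)=-3, clip(-1,-9,10)=-1, clip(5,-9,10)=5, clip(2,-9,10)=2, clip(2,-9,10)=2, clip(0,-9,10)=0 -> [-3, -1, 5, 2, 2, 0] (max |s|=5)
Stage 5 (OFFSET -2): -3+-2=-5, -1+-2=-3, 5+-2=3, 2+-2=0, 2+-2=0, 0+-2=-2 -> [-5, -3, 3, 0, 0, -2] (max |s|=5)
Overall max amplitude: 6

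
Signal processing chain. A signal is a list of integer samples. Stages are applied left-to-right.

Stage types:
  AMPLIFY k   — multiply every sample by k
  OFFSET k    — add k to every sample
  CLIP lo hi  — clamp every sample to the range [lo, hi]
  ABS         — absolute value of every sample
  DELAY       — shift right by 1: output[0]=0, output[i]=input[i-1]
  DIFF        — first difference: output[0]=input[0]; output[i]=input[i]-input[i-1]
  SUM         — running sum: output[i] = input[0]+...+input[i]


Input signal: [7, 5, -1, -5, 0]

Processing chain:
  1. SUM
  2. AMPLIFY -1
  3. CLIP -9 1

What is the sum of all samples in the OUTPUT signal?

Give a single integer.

Answer: -37

Derivation:
Input: [7, 5, -1, -5, 0]
Stage 1 (SUM): sum[0..0]=7, sum[0..1]=12, sum[0..2]=11, sum[0..3]=6, sum[0..4]=6 -> [7, 12, 11, 6, 6]
Stage 2 (AMPLIFY -1): 7*-1=-7, 12*-1=-12, 11*-1=-11, 6*-1=-6, 6*-1=-6 -> [-7, -12, -11, -6, -6]
Stage 3 (CLIP -9 1): clip(-7,-9,1)=-7, clip(-12,-9,1)=-9, clip(-11,-9,1)=-9, clip(-6,-9,1)=-6, clip(-6,-9,1)=-6 -> [-7, -9, -9, -6, -6]
Output sum: -37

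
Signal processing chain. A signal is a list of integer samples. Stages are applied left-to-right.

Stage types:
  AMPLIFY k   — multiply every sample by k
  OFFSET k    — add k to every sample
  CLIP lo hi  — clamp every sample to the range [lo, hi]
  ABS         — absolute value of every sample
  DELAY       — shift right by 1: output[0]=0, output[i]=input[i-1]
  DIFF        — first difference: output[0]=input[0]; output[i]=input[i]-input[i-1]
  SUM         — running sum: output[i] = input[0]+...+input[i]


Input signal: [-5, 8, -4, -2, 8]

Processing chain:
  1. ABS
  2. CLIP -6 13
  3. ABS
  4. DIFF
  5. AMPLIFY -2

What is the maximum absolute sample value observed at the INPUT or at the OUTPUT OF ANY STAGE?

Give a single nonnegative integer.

Answer: 12

Derivation:
Input: [-5, 8, -4, -2, 8] (max |s|=8)
Stage 1 (ABS): |-5|=5, |8|=8, |-4|=4, |-2|=2, |8|=8 -> [5, 8, 4, 2, 8] (max |s|=8)
Stage 2 (CLIP -6 13): clip(5,-6,13)=5, clip(8,-6,13)=8, clip(4,-6,13)=4, clip(2,-6,13)=2, clip(8,-6,13)=8 -> [5, 8, 4, 2, 8] (max |s|=8)
Stage 3 (ABS): |5|=5, |8|=8, |4|=4, |2|=2, |8|=8 -> [5, 8, 4, 2, 8] (max |s|=8)
Stage 4 (DIFF): s[0]=5, 8-5=3, 4-8=-4, 2-4=-2, 8-2=6 -> [5, 3, -4, -2, 6] (max |s|=6)
Stage 5 (AMPLIFY -2): 5*-2=-10, 3*-2=-6, -4*-2=8, -2*-2=4, 6*-2=-12 -> [-10, -6, 8, 4, -12] (max |s|=12)
Overall max amplitude: 12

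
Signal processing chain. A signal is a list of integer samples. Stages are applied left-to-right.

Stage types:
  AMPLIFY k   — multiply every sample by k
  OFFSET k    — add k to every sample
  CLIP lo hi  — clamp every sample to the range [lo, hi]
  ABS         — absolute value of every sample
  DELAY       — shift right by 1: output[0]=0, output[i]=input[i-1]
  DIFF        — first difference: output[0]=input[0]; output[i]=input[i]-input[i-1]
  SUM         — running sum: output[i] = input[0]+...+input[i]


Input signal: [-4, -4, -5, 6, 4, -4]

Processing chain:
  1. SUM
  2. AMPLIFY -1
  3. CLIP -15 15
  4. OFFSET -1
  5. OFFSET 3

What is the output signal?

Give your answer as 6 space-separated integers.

Answer: 6 10 15 9 5 9

Derivation:
Input: [-4, -4, -5, 6, 4, -4]
Stage 1 (SUM): sum[0..0]=-4, sum[0..1]=-8, sum[0..2]=-13, sum[0..3]=-7, sum[0..4]=-3, sum[0..5]=-7 -> [-4, -8, -13, -7, -3, -7]
Stage 2 (AMPLIFY -1): -4*-1=4, -8*-1=8, -13*-1=13, -7*-1=7, -3*-1=3, -7*-1=7 -> [4, 8, 13, 7, 3, 7]
Stage 3 (CLIP -15 15): clip(4,-15,15)=4, clip(8,-15,15)=8, clip(13,-15,15)=13, clip(7,-15,15)=7, clip(3,-15,15)=3, clip(7,-15,15)=7 -> [4, 8, 13, 7, 3, 7]
Stage 4 (OFFSET -1): 4+-1=3, 8+-1=7, 13+-1=12, 7+-1=6, 3+-1=2, 7+-1=6 -> [3, 7, 12, 6, 2, 6]
Stage 5 (OFFSET 3): 3+3=6, 7+3=10, 12+3=15, 6+3=9, 2+3=5, 6+3=9 -> [6, 10, 15, 9, 5, 9]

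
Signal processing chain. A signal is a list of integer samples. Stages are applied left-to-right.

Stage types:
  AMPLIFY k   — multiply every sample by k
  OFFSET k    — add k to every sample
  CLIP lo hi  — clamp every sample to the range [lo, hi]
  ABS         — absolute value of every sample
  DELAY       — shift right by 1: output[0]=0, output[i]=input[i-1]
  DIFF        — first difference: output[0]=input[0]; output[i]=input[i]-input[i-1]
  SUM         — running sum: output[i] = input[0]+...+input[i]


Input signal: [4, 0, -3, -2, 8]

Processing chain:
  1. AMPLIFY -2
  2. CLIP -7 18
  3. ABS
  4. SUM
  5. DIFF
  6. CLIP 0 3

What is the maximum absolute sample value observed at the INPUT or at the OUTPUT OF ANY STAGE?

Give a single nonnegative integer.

Input: [4, 0, -3, -2, 8] (max |s|=8)
Stage 1 (AMPLIFY -2): 4*-2=-8, 0*-2=0, -3*-2=6, -2*-2=4, 8*-2=-16 -> [-8, 0, 6, 4, -16] (max |s|=16)
Stage 2 (CLIP -7 18): clip(-8,-7,18)=-7, clip(0,-7,18)=0, clip(6,-7,18)=6, clip(4,-7,18)=4, clip(-16,-7,18)=-7 -> [-7, 0, 6, 4, -7] (max |s|=7)
Stage 3 (ABS): |-7|=7, |0|=0, |6|=6, |4|=4, |-7|=7 -> [7, 0, 6, 4, 7] (max |s|=7)
Stage 4 (SUM): sum[0..0]=7, sum[0..1]=7, sum[0..2]=13, sum[0..3]=17, sum[0..4]=24 -> [7, 7, 13, 17, 24] (max |s|=24)
Stage 5 (DIFF): s[0]=7, 7-7=0, 13-7=6, 17-13=4, 24-17=7 -> [7, 0, 6, 4, 7] (max |s|=7)
Stage 6 (CLIP 0 3): clip(7,0,3)=3, clip(0,0,3)=0, clip(6,0,3)=3, clip(4,0,3)=3, clip(7,0,3)=3 -> [3, 0, 3, 3, 3] (max |s|=3)
Overall max amplitude: 24

Answer: 24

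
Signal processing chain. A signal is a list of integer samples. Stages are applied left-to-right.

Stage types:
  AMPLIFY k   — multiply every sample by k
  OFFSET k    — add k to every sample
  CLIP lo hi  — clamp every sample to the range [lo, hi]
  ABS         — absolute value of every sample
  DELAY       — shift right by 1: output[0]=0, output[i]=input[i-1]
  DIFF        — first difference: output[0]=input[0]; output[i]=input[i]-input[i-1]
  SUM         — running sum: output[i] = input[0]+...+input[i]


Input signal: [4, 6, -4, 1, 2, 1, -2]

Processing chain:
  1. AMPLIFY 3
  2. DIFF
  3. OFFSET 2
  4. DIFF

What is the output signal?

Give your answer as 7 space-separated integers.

Input: [4, 6, -4, 1, 2, 1, -2]
Stage 1 (AMPLIFY 3): 4*3=12, 6*3=18, -4*3=-12, 1*3=3, 2*3=6, 1*3=3, -2*3=-6 -> [12, 18, -12, 3, 6, 3, -6]
Stage 2 (DIFF): s[0]=12, 18-12=6, -12-18=-30, 3--12=15, 6-3=3, 3-6=-3, -6-3=-9 -> [12, 6, -30, 15, 3, -3, -9]
Stage 3 (OFFSET 2): 12+2=14, 6+2=8, -30+2=-28, 15+2=17, 3+2=5, -3+2=-1, -9+2=-7 -> [14, 8, -28, 17, 5, -1, -7]
Stage 4 (DIFF): s[0]=14, 8-14=-6, -28-8=-36, 17--28=45, 5-17=-12, -1-5=-6, -7--1=-6 -> [14, -6, -36, 45, -12, -6, -6]

Answer: 14 -6 -36 45 -12 -6 -6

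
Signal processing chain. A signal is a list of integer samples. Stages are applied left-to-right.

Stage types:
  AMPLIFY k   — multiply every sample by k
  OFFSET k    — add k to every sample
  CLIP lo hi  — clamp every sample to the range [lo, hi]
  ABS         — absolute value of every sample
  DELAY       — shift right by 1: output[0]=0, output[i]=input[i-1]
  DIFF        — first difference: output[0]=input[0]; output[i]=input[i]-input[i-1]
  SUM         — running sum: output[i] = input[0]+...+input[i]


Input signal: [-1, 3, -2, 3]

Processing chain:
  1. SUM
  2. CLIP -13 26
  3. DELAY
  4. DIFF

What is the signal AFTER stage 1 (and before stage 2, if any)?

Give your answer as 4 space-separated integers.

Input: [-1, 3, -2, 3]
Stage 1 (SUM): sum[0..0]=-1, sum[0..1]=2, sum[0..2]=0, sum[0..3]=3 -> [-1, 2, 0, 3]

Answer: -1 2 0 3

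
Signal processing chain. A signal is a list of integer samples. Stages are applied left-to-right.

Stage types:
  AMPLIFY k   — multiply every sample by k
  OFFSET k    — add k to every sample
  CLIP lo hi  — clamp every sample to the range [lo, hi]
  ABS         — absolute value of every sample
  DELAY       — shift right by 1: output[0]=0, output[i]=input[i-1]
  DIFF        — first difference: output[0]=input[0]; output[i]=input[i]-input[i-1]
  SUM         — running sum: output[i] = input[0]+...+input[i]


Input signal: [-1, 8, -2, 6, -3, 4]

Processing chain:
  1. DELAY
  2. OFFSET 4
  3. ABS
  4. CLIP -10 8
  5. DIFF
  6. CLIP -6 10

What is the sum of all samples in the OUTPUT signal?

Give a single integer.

Input: [-1, 8, -2, 6, -3, 4]
Stage 1 (DELAY): [0, -1, 8, -2, 6, -3] = [0, -1, 8, -2, 6, -3] -> [0, -1, 8, -2, 6, -3]
Stage 2 (OFFSET 4): 0+4=4, -1+4=3, 8+4=12, -2+4=2, 6+4=10, -3+4=1 -> [4, 3, 12, 2, 10, 1]
Stage 3 (ABS): |4|=4, |3|=3, |12|=12, |2|=2, |10|=10, |1|=1 -> [4, 3, 12, 2, 10, 1]
Stage 4 (CLIP -10 8): clip(4,-10,8)=4, clip(3,-10,8)=3, clip(12,-10,8)=8, clip(2,-10,8)=2, clip(10,-10,8)=8, clip(1,-10,8)=1 -> [4, 3, 8, 2, 8, 1]
Stage 5 (DIFF): s[0]=4, 3-4=-1, 8-3=5, 2-8=-6, 8-2=6, 1-8=-7 -> [4, -1, 5, -6, 6, -7]
Stage 6 (CLIP -6 10): clip(4,-6,10)=4, clip(-1,-6,10)=-1, clip(5,-6,10)=5, clip(-6,-6,10)=-6, clip(6,-6,10)=6, clip(-7,-6,10)=-6 -> [4, -1, 5, -6, 6, -6]
Output sum: 2

Answer: 2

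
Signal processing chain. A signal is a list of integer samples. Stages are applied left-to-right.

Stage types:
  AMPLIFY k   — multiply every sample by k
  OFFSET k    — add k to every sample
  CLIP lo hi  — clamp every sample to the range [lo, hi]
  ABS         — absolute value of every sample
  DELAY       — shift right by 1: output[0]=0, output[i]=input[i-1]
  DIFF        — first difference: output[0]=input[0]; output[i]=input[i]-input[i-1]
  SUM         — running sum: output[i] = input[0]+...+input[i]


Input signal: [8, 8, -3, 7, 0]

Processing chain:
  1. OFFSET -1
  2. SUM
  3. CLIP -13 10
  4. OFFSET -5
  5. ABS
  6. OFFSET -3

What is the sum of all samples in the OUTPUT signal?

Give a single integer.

Answer: 7

Derivation:
Input: [8, 8, -3, 7, 0]
Stage 1 (OFFSET -1): 8+-1=7, 8+-1=7, -3+-1=-4, 7+-1=6, 0+-1=-1 -> [7, 7, -4, 6, -1]
Stage 2 (SUM): sum[0..0]=7, sum[0..1]=14, sum[0..2]=10, sum[0..3]=16, sum[0..4]=15 -> [7, 14, 10, 16, 15]
Stage 3 (CLIP -13 10): clip(7,-13,10)=7, clip(14,-13,10)=10, clip(10,-13,10)=10, clip(16,-13,10)=10, clip(15,-13,10)=10 -> [7, 10, 10, 10, 10]
Stage 4 (OFFSET -5): 7+-5=2, 10+-5=5, 10+-5=5, 10+-5=5, 10+-5=5 -> [2, 5, 5, 5, 5]
Stage 5 (ABS): |2|=2, |5|=5, |5|=5, |5|=5, |5|=5 -> [2, 5, 5, 5, 5]
Stage 6 (OFFSET -3): 2+-3=-1, 5+-3=2, 5+-3=2, 5+-3=2, 5+-3=2 -> [-1, 2, 2, 2, 2]
Output sum: 7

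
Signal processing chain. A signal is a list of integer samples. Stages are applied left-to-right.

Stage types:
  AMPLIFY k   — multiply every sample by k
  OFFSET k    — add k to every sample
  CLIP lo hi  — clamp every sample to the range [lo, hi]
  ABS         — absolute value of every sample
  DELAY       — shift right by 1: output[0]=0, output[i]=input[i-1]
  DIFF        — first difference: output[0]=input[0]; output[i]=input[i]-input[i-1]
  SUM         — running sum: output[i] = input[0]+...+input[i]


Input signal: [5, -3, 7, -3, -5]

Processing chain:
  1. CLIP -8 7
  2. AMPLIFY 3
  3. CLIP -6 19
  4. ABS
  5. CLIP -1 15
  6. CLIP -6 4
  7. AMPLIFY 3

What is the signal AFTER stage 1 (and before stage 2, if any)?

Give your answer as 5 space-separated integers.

Answer: 5 -3 7 -3 -5

Derivation:
Input: [5, -3, 7, -3, -5]
Stage 1 (CLIP -8 7): clip(5,-8,7)=5, clip(-3,-8,7)=-3, clip(7,-8,7)=7, clip(-3,-8,7)=-3, clip(-5,-8,7)=-5 -> [5, -3, 7, -3, -5]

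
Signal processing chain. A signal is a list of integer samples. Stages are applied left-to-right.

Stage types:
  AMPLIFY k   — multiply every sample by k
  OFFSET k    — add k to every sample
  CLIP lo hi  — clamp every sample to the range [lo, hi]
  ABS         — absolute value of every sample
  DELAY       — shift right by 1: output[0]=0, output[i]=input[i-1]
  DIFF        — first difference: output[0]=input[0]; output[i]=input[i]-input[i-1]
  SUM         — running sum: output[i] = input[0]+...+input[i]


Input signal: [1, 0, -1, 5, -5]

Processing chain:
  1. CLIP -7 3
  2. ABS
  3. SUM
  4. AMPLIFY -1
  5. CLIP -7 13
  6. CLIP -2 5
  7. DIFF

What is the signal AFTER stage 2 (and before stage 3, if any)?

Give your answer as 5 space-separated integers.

Answer: 1 0 1 3 5

Derivation:
Input: [1, 0, -1, 5, -5]
Stage 1 (CLIP -7 3): clip(1,-7,3)=1, clip(0,-7,3)=0, clip(-1,-7,3)=-1, clip(5,-7,3)=3, clip(-5,-7,3)=-5 -> [1, 0, -1, 3, -5]
Stage 2 (ABS): |1|=1, |0|=0, |-1|=1, |3|=3, |-5|=5 -> [1, 0, 1, 3, 5]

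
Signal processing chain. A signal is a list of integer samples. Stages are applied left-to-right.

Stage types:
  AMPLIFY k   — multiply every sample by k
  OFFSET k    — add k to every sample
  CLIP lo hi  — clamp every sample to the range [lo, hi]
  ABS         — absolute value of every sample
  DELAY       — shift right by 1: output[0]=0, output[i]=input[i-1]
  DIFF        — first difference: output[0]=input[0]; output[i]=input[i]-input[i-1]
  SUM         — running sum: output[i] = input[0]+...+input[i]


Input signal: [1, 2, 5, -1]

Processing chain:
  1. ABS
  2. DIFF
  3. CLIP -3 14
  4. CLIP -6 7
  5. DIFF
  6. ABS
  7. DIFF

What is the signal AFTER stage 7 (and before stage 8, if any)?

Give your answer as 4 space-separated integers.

Answer: 1 -1 2 4

Derivation:
Input: [1, 2, 5, -1]
Stage 1 (ABS): |1|=1, |2|=2, |5|=5, |-1|=1 -> [1, 2, 5, 1]
Stage 2 (DIFF): s[0]=1, 2-1=1, 5-2=3, 1-5=-4 -> [1, 1, 3, -4]
Stage 3 (CLIP -3 14): clip(1,-3,14)=1, clip(1,-3,14)=1, clip(3,-3,14)=3, clip(-4,-3,14)=-3 -> [1, 1, 3, -3]
Stage 4 (CLIP -6 7): clip(1,-6,7)=1, clip(1,-6,7)=1, clip(3,-6,7)=3, clip(-3,-6,7)=-3 -> [1, 1, 3, -3]
Stage 5 (DIFF): s[0]=1, 1-1=0, 3-1=2, -3-3=-6 -> [1, 0, 2, -6]
Stage 6 (ABS): |1|=1, |0|=0, |2|=2, |-6|=6 -> [1, 0, 2, 6]
Stage 7 (DIFF): s[0]=1, 0-1=-1, 2-0=2, 6-2=4 -> [1, -1, 2, 4]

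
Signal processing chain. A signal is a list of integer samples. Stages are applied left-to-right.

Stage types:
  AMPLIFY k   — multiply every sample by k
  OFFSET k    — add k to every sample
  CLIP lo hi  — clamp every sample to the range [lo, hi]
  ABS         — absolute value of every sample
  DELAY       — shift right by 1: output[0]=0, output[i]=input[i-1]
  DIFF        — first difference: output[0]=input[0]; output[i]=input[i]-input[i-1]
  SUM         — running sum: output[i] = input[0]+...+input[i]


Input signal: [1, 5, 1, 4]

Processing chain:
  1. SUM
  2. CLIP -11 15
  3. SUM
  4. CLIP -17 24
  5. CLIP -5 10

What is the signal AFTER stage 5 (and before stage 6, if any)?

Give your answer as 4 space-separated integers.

Answer: 1 7 10 10

Derivation:
Input: [1, 5, 1, 4]
Stage 1 (SUM): sum[0..0]=1, sum[0..1]=6, sum[0..2]=7, sum[0..3]=11 -> [1, 6, 7, 11]
Stage 2 (CLIP -11 15): clip(1,-11,15)=1, clip(6,-11,15)=6, clip(7,-11,15)=7, clip(11,-11,15)=11 -> [1, 6, 7, 11]
Stage 3 (SUM): sum[0..0]=1, sum[0..1]=7, sum[0..2]=14, sum[0..3]=25 -> [1, 7, 14, 25]
Stage 4 (CLIP -17 24): clip(1,-17,24)=1, clip(7,-17,24)=7, clip(14,-17,24)=14, clip(25,-17,24)=24 -> [1, 7, 14, 24]
Stage 5 (CLIP -5 10): clip(1,-5,10)=1, clip(7,-5,10)=7, clip(14,-5,10)=10, clip(24,-5,10)=10 -> [1, 7, 10, 10]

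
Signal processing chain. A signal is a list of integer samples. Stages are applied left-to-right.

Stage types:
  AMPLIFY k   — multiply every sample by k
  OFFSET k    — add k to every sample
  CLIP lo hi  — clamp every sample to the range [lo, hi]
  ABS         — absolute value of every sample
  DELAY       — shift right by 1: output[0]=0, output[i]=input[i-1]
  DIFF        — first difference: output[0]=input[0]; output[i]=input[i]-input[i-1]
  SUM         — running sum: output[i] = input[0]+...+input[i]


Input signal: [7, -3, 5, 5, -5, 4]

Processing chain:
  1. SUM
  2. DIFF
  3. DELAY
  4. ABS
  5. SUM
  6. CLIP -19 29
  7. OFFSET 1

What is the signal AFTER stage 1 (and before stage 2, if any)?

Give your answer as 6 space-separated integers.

Input: [7, -3, 5, 5, -5, 4]
Stage 1 (SUM): sum[0..0]=7, sum[0..1]=4, sum[0..2]=9, sum[0..3]=14, sum[0..4]=9, sum[0..5]=13 -> [7, 4, 9, 14, 9, 13]

Answer: 7 4 9 14 9 13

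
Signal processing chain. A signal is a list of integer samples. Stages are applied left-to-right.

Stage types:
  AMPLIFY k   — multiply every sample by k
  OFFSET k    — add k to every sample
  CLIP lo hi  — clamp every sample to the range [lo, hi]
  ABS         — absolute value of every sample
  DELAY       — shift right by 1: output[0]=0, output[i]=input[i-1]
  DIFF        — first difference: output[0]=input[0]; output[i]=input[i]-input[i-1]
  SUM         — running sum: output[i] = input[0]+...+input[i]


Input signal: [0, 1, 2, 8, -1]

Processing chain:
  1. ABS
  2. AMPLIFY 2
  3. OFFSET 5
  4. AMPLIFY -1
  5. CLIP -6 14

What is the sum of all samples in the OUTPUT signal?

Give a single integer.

Answer: -29

Derivation:
Input: [0, 1, 2, 8, -1]
Stage 1 (ABS): |0|=0, |1|=1, |2|=2, |8|=8, |-1|=1 -> [0, 1, 2, 8, 1]
Stage 2 (AMPLIFY 2): 0*2=0, 1*2=2, 2*2=4, 8*2=16, 1*2=2 -> [0, 2, 4, 16, 2]
Stage 3 (OFFSET 5): 0+5=5, 2+5=7, 4+5=9, 16+5=21, 2+5=7 -> [5, 7, 9, 21, 7]
Stage 4 (AMPLIFY -1): 5*-1=-5, 7*-1=-7, 9*-1=-9, 21*-1=-21, 7*-1=-7 -> [-5, -7, -9, -21, -7]
Stage 5 (CLIP -6 14): clip(-5,-6,14)=-5, clip(-7,-6,14)=-6, clip(-9,-6,14)=-6, clip(-21,-6,14)=-6, clip(-7,-6,14)=-6 -> [-5, -6, -6, -6, -6]
Output sum: -29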